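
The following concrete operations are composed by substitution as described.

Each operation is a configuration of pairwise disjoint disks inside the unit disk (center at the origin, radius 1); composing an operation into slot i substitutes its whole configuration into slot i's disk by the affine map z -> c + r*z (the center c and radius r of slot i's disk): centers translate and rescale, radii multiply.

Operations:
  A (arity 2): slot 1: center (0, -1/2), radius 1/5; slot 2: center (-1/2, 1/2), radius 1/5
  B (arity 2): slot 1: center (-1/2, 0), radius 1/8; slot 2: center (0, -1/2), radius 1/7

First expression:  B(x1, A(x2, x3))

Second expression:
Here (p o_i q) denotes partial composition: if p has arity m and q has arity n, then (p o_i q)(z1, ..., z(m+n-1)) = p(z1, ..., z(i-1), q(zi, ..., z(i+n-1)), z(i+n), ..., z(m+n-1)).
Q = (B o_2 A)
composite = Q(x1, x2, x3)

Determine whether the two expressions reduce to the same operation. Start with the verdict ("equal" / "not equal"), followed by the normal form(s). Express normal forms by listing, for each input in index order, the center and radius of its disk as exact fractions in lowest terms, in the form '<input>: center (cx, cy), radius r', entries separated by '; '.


equal — both sides give x1: center (-1/2, 0), radius 1/8; x2: center (0, -4/7), radius 1/35; x3: center (-1/14, -3/7), radius 1/35


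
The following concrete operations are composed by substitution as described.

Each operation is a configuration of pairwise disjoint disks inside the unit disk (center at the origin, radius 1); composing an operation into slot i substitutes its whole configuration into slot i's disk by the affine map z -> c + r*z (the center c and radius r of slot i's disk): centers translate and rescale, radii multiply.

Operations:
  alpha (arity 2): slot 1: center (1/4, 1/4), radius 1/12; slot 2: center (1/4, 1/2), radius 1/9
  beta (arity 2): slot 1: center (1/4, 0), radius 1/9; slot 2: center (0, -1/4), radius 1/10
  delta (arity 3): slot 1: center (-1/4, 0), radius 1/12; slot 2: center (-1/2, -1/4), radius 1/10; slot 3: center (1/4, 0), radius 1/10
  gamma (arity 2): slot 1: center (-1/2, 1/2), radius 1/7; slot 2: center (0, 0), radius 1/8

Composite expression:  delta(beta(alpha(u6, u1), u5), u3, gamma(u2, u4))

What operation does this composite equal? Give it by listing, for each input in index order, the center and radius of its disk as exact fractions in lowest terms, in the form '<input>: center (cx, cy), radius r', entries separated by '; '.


u1: center (-49/216, 1/216), radius 1/972; u2: center (1/5, 1/20), radius 1/70; u3: center (-1/2, -1/4), radius 1/10; u4: center (1/4, 0), radius 1/80; u5: center (-1/4, -1/48), radius 1/120; u6: center (-49/216, 1/432), radius 1/1296

Nesting under delta composes maps z -> c + r*z down each u-path.
u6: after 3 affine steps, its disk has center (-49/216, 1/432), radius 1/1296
u1: after 3 affine steps, its disk has center (-49/216, 1/216), radius 1/972
u5: after 2 affine steps, its disk has center (-1/4, -1/48), radius 1/120
u3: after 1 affine step, its disk has center (-1/2, -1/4), radius 1/10
u2: after 2 affine steps, its disk has center (1/5, 1/20), radius 1/70
u4: after 2 affine steps, its disk has center (1/4, 0), radius 1/80


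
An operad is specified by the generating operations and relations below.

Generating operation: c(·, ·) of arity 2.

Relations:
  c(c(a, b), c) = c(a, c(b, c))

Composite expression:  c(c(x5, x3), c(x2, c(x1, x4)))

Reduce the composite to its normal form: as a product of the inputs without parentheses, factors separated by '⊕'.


x5 ⊕ x3 ⊕ x2 ⊕ x1 ⊕ x4


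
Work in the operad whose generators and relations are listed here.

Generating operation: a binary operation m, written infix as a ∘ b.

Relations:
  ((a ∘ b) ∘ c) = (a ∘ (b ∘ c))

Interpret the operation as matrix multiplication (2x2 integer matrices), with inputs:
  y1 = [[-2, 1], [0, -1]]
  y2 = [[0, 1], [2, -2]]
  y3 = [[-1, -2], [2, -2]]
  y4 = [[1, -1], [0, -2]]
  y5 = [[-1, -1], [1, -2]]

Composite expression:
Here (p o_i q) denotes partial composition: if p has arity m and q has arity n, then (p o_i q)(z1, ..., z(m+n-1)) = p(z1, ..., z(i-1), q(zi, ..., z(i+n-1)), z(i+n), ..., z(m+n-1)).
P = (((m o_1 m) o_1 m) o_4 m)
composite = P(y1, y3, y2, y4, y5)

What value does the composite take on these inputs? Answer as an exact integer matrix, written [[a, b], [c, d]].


[[-8, 4], [4, -20]]

(y1 ∘ y3) = [[4, 2], [-2, 2]]
((y1 ∘ y3) ∘ y2) = [[4, 0], [4, -6]]
(y4 ∘ y5) = [[-2, 1], [-2, 4]]
(((y1 ∘ y3) ∘ y2) ∘ (y4 ∘ y5)) = [[-8, 4], [4, -20]]


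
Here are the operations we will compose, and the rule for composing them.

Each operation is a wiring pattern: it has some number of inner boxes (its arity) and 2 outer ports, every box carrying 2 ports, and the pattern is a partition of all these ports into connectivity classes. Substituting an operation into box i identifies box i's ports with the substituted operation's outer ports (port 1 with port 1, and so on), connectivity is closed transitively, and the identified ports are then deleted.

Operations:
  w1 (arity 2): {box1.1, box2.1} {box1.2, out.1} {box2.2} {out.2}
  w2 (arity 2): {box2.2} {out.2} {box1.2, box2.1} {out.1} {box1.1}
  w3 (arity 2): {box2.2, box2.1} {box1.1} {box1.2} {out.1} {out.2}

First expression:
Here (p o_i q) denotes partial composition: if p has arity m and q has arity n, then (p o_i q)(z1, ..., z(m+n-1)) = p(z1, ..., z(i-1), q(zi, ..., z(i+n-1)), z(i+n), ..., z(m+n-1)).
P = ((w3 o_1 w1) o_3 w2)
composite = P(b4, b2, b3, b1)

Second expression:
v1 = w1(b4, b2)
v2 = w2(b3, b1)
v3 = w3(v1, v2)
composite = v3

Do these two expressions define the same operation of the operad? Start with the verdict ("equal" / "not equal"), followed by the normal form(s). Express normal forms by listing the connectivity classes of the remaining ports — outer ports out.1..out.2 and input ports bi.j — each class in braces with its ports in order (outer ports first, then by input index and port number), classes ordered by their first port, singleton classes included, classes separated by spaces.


equal; both compose to {out.1} {out.2} {b1.1, b3.2} {b1.2} {b2.1, b4.1} {b2.2} {b3.1} {b4.2}

In normal form, the first expression is {out.1} {out.2} {b1.1, b3.2} {b1.2} {b2.1, b4.1} {b2.2} {b3.1} {b4.2}
In normal form, the second expression is {out.1} {out.2} {b1.1, b3.2} {b1.2} {b2.1, b4.1} {b2.2} {b3.1} {b4.2}
One common form — equal.


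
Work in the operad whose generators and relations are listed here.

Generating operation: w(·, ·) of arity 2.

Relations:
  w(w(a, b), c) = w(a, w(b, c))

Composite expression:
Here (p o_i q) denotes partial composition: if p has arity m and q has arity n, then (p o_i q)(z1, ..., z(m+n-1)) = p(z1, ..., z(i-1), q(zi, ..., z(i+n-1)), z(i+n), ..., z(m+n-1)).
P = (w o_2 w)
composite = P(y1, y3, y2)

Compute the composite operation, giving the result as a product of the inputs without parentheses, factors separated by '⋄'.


Every regrouping of w is equal, so read the y-inputs in written order.
w(y3, y2) collapses to y3 ⋄ y2
w(y1, w(y3, y2)) collapses to y1 ⋄ y3 ⋄ y2

y1 ⋄ y3 ⋄ y2


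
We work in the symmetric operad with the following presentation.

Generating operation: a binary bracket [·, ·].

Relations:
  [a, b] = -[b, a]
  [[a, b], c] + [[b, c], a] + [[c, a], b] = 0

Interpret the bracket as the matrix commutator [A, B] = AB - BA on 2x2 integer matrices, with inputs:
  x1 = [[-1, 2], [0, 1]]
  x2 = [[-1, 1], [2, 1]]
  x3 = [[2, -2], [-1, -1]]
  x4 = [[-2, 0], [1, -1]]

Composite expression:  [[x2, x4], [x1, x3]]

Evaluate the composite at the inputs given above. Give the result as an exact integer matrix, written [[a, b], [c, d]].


[[-2, 0], [4, 2]]

[x2, x4] = [[1, 1], [0, -1]]
[x1, x3] = [[-2, -2], [-2, 2]]
[[x2, x4], [x1, x3]] = [[-2, 0], [4, 2]]


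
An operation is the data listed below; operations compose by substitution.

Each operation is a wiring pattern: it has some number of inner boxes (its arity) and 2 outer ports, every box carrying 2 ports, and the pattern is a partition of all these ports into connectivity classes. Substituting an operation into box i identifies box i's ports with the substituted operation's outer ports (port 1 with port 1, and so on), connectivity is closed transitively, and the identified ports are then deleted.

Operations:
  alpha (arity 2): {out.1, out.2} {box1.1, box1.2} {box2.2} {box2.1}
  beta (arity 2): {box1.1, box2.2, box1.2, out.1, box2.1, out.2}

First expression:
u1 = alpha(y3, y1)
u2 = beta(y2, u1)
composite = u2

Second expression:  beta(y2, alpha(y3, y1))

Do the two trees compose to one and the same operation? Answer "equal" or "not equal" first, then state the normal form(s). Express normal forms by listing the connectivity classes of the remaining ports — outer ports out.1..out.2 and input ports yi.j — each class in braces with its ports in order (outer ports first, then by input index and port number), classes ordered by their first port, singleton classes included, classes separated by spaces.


equal: each reduces to {out.1, out.2, y2.1, y2.2} {y1.1} {y1.2} {y3.1, y3.2}

The first expression reduces to {out.1, out.2, y2.1, y2.2} {y1.1} {y1.2} {y3.1, y3.2}
The second expression reduces to {out.1, out.2, y2.1, y2.2} {y1.1} {y1.2} {y3.1, y3.2}
The forms coincide; equal.


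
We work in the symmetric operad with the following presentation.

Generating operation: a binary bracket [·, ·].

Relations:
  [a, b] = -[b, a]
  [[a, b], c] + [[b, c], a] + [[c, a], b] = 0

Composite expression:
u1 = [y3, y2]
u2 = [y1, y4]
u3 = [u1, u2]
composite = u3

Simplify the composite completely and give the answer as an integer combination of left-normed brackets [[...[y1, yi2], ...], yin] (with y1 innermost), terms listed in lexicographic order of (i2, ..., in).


[[[y1, y4], y2], y3] - [[[y1, y4], y3], y2]

Antisymmetry and Jacobi reduce to y1-anchored left-normed brackets.
Composite bracket: [[y3, y2], [y1, y4]]
Expanding via [a, b] = ab - ba: 8 signed words (2^3 = 8).
The y1-initial words carry the normal form:
  sign of y1y4y2y3 is +1, so it contributes +[[[y1, y4], y2], y3]
  sign of y1y4y3y2 is -1, so it contributes -[[[y1, y4], y3], y2]


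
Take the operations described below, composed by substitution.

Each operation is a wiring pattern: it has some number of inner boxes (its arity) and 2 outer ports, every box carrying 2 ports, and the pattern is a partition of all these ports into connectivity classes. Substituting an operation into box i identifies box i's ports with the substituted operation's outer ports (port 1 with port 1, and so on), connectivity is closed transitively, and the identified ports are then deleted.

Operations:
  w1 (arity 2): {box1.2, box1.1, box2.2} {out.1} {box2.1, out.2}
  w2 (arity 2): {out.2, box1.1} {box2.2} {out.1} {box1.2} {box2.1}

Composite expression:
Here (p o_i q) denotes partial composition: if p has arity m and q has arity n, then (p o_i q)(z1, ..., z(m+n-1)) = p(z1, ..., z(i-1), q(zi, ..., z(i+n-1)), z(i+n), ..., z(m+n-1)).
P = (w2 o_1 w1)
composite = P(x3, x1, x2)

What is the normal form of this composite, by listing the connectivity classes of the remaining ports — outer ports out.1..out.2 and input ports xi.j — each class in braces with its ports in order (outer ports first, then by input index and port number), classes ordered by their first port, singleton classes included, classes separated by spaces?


{out.1} {out.2} {x1.1} {x1.2, x3.1, x3.2} {x2.1} {x2.2}

Reachability decides: close wires over w2-identified ports.
after w1, the pattern on (x3, x1) reads {out.1} {out.2, x1.1} {x1.2, x3.1, x3.2} (out.j = its outer ports)
after w2, the pattern on (x3, x1, x2) reads {out.1} {out.2} {x1.1} {x1.2, x3.1, x3.2} {x2.1} {x2.2} (out.j = its outer ports)


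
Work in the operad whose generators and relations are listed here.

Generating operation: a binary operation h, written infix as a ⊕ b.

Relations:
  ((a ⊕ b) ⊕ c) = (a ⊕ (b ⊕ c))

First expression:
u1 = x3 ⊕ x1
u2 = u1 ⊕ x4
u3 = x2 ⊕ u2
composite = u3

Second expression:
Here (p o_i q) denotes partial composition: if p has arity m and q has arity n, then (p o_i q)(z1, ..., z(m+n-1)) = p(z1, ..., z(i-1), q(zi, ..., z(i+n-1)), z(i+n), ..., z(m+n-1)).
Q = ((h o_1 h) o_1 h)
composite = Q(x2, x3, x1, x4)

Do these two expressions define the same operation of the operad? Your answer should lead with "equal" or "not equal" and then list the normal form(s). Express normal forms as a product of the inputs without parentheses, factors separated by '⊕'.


equal — both sides give x2 ⊕ x3 ⊕ x1 ⊕ x4


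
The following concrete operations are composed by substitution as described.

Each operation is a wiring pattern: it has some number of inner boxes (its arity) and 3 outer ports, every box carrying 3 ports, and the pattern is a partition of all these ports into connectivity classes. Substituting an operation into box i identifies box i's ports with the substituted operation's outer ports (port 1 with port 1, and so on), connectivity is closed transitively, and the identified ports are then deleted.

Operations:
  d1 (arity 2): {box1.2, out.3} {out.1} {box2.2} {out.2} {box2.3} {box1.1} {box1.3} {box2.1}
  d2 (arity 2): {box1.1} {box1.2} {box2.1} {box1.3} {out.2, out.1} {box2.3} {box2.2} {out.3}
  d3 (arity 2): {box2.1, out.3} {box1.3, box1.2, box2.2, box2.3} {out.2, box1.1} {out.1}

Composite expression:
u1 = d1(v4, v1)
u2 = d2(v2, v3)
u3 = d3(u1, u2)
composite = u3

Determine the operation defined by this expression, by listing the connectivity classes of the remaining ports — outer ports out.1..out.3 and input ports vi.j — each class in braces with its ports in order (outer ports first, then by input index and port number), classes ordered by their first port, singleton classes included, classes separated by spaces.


{out.1} {out.2} {out.3, v4.2} {v1.1} {v1.2} {v1.3} {v2.1} {v2.2} {v2.3} {v3.1} {v3.2} {v3.3} {v4.1} {v4.3}

Connectivity passes through glued d3-boundaries; trace each wire chain.
the subtree at d1 composes to {out.1} {out.2} {out.3, v4.2} {v1.1} {v1.2} {v1.3} {v4.1} {v4.3} on (v4, v1); out.j = own outer ports
the subtree at d2 composes to {out.1, out.2} {out.3} {v2.1} {v2.2} {v2.3} {v3.1} {v3.2} {v3.3} on (v2, v3); out.j = own outer ports
the subtree at d3 composes to {out.1} {out.2} {out.3, v4.2} {v1.1} {v1.2} {v1.3} {v2.1} {v2.2} {v2.3} {v3.1} {v3.2} {v3.3} {v4.1} {v4.3} on (v4, v1, v2, v3); out.j = own outer ports


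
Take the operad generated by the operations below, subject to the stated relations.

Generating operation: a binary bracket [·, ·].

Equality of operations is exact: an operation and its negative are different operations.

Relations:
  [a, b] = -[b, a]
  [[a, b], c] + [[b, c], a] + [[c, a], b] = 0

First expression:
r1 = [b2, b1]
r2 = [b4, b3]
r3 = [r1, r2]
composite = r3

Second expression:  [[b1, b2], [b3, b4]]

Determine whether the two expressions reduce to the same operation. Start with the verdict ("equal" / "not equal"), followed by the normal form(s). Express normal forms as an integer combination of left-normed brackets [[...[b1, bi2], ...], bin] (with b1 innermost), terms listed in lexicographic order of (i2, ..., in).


equal — both sides give [[[b1, b2], b3], b4] - [[[b1, b2], b4], b3]

Reducing the first expression gives [[[b1, b2], b3], b4] - [[[b1, b2], b4], b3]
Reducing the second expression gives [[[b1, b2], b3], b4] - [[[b1, b2], b4], b3]
The forms coincide; equal.


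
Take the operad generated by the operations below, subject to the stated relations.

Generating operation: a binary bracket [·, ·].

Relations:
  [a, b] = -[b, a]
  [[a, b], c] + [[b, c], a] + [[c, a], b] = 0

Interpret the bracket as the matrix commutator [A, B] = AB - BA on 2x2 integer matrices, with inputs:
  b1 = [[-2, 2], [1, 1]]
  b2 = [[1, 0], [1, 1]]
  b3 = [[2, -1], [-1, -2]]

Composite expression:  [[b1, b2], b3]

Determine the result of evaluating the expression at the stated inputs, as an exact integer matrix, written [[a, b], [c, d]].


[[3, -4], [16, -3]]


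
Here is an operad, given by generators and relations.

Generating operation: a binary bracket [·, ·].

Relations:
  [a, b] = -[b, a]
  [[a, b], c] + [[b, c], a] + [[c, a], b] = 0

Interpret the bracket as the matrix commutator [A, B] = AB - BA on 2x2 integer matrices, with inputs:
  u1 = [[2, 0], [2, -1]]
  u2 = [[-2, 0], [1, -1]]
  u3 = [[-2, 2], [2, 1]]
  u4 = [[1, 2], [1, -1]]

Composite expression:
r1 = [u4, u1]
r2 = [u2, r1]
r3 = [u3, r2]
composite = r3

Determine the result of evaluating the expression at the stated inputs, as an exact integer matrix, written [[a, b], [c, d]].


[u4, u1] = [[4, -6], [-1, -4]]
[u2, [u4, u1]] = [[6, 6], [7, -6]]
[u3, [u2, [u4, u1]]] = [[2, -42], [45, -2]]

[[2, -42], [45, -2]]


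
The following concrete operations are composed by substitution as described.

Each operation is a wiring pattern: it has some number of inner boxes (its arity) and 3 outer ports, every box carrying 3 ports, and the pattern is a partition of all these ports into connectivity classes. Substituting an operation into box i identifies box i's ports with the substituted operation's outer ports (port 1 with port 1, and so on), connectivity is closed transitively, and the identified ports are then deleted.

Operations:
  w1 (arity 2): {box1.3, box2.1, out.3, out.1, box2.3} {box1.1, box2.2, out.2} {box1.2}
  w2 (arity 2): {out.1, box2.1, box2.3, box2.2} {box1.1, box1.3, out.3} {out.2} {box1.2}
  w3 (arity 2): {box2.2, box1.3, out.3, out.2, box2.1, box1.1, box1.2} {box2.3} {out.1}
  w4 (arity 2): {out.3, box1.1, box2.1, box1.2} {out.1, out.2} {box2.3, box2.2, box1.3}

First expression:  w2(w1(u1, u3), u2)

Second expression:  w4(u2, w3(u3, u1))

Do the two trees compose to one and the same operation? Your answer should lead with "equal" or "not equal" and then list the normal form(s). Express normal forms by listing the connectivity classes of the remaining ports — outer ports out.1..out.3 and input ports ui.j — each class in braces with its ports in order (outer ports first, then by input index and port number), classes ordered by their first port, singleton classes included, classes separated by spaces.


not equal; the first gives {out.1, u2.1, u2.2, u2.3} {out.2} {out.3, u1.3, u3.1, u3.3} {u1.1, u3.2} {u1.2} and the second {out.1, out.2} {out.3, u2.1, u2.2} {u1.1, u1.2, u2.3, u3.1, u3.2, u3.3} {u1.3}

The first composite normalizes to {out.1, u2.1, u2.2, u2.3} {out.2} {out.3, u1.3, u3.1, u3.3} {u1.1, u3.2} {u1.2}
The second composite normalizes to {out.1, out.2} {out.3, u2.1, u2.2} {u1.1, u1.2, u2.3, u3.1, u3.2, u3.3} {u1.3}
Different reductions; not equal.


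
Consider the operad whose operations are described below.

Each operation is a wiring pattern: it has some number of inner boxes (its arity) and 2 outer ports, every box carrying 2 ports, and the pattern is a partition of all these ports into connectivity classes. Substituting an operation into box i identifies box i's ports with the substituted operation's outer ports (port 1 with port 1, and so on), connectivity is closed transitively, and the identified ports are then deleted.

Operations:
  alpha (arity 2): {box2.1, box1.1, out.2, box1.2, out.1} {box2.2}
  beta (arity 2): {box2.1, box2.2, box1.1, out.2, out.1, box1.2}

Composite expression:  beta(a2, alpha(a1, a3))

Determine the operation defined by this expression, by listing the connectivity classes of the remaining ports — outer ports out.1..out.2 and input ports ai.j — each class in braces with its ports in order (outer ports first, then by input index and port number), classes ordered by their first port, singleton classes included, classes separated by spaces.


Substituting into beta glues patterns; closure does the rest.
after alpha, the pattern on (a1, a3) reads {out.1, out.2, a1.1, a1.2, a3.1} {a3.2} (out.j = its outer ports)
after beta, the pattern on (a2, a1, a3) reads {out.1, out.2, a1.1, a1.2, a2.1, a2.2, a3.1} {a3.2} (out.j = its outer ports)

{out.1, out.2, a1.1, a1.2, a2.1, a2.2, a3.1} {a3.2}


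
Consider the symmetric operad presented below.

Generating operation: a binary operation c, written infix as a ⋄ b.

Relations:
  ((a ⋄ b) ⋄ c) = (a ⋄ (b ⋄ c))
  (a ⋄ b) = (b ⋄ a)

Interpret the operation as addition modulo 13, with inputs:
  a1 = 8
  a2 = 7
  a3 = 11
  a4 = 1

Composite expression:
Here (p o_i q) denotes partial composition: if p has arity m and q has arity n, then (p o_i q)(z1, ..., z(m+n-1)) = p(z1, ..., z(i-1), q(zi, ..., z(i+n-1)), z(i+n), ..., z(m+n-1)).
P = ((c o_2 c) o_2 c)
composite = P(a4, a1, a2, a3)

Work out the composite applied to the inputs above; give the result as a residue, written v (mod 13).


(a1 ⋄ a2) = 2
((a1 ⋄ a2) ⋄ a3) = 0
(a4 ⋄ ((a1 ⋄ a2) ⋄ a3)) = 1

1 (mod 13)


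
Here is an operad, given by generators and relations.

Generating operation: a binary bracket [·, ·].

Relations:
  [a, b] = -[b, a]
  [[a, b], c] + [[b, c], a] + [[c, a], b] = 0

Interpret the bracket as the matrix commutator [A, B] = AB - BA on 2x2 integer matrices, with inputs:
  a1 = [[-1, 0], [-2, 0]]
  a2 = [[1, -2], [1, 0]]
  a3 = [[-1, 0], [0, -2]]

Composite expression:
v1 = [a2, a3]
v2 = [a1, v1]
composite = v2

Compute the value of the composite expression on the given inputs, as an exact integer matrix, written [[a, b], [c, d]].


[a2, a3] = [[0, 2], [1, 0]]
[a1, [a2, a3]] = [[4, -2], [1, -4]]

[[4, -2], [1, -4]]


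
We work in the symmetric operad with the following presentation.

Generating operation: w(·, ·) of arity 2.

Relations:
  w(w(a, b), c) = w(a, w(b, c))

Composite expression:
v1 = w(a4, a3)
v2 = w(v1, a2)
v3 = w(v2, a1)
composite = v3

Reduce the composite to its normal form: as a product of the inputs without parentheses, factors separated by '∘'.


Key point: w is associative — brackets drop, the a-order remains.
w(a4, a3) collapses to a4 ∘ a3
w(w(a4, a3), a2) collapses to a4 ∘ a3 ∘ a2
w(w(w(a4, a3), a2), a1) collapses to a4 ∘ a3 ∘ a2 ∘ a1

a4 ∘ a3 ∘ a2 ∘ a1


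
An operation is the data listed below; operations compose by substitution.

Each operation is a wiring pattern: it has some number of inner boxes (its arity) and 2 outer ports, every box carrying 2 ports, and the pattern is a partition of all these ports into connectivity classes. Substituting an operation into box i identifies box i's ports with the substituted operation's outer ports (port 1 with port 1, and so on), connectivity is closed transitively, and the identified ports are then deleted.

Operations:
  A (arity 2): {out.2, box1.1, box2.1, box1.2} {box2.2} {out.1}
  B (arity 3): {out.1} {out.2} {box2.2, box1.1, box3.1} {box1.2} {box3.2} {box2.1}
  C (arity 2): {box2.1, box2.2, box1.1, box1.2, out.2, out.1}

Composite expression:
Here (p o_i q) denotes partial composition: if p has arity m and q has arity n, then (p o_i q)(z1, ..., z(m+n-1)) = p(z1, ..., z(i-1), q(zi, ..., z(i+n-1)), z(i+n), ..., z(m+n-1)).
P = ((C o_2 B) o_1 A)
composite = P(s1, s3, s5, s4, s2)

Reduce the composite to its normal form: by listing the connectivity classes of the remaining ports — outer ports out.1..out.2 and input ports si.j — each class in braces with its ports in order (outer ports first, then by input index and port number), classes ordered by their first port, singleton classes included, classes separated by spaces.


{out.1, out.2, s1.1, s1.2, s3.1} {s2.1, s4.2, s5.1} {s2.2} {s3.2} {s4.1} {s5.2}

After gluing at C, chains via deleted ports link the s-ports.
after A, the pattern on (s1, s3) reads {out.1} {out.2, s1.1, s1.2, s3.1} {s3.2} (out.j = its outer ports)
after B, the pattern on (s5, s4, s2) reads {out.1} {out.2} {s2.1, s4.2, s5.1} {s2.2} {s4.1} {s5.2} (out.j = its outer ports)
after C, the pattern on (s1, s3, s5, s4, s2) reads {out.1, out.2, s1.1, s1.2, s3.1} {s2.1, s4.2, s5.1} {s2.2} {s3.2} {s4.1} {s5.2} (out.j = its outer ports)


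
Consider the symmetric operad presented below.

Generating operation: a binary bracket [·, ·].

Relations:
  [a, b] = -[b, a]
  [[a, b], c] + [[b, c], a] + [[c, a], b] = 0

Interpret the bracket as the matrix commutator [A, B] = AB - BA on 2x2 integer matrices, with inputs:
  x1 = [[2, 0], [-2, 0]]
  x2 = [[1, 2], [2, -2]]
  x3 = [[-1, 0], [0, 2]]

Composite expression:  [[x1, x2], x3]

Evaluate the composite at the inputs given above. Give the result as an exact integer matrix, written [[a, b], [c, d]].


[[0, 12], [30, 0]]

[x1, x2] = [[4, 4], [-10, -4]]
[[x1, x2], x3] = [[0, 12], [30, 0]]


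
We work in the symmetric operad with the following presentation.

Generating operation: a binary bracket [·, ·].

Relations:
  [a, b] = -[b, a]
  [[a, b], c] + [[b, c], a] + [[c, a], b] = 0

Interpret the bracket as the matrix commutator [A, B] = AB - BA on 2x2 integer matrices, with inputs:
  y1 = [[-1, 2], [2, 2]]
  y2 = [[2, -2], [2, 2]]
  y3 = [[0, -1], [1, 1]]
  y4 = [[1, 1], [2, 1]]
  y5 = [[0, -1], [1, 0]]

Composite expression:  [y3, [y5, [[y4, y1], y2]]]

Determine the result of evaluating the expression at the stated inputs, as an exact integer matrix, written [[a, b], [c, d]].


[[24, -20], [-44, -24]]

[y4, y1] = [[-2, 3], [-6, 2]]
[[y4, y1], y2] = [[-6, 8], [8, 6]]
[y5, [[y4, y1], y2]] = [[-16, -12], [-12, 16]]
[y3, [y5, [[y4, y1], y2]]] = [[24, -20], [-44, -24]]


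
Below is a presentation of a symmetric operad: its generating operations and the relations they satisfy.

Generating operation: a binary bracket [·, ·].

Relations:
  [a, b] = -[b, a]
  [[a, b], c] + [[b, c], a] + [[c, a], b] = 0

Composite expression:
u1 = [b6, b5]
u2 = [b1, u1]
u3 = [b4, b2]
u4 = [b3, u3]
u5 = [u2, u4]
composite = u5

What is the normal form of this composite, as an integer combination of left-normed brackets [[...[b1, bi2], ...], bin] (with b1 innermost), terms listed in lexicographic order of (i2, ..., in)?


-[[[[[b1, b5], b6], b2], b4], b3] + [[[[[b1, b5], b6], b3], b2], b4] - [[[[[b1, b5], b6], b3], b4], b2] + [[[[[b1, b5], b6], b4], b2], b3] + [[[[[b1, b6], b5], b2], b4], b3] - [[[[[b1, b6], b5], b3], b2], b4] + [[[[[b1, b6], b5], b3], b4], b2] - [[[[[b1, b6], b5], b4], b2], b3]

Expand each bracket as ab - ba; the b1-initial words give the coefficients.
Composite bracket: [[b1, [b6, b5]], [b3, [b4, b2]]]
Expanding via [a, b] = ab - ba: 32 signed words (2^5 = 32).
Keep just the words that open with b1:
  word b1b5b6b2b4b3 has sign -1, contributing -[[[[[b1, b5], b6], b2], b4], b3]
  word b1b5b6b3b2b4 has sign +1, contributing +[[[[[b1, b5], b6], b3], b2], b4]
  word b1b5b6b3b4b2 has sign -1, contributing -[[[[[b1, b5], b6], b3], b4], b2]
  word b1b5b6b4b2b3 has sign +1, contributing +[[[[[b1, b5], b6], b4], b2], b3]
  word b1b6b5b2b4b3 has sign +1, contributing +[[[[[b1, b6], b5], b2], b4], b3]
  word b1b6b5b3b2b4 has sign -1, contributing -[[[[[b1, b6], b5], b3], b2], b4]
  word b1b6b5b3b4b2 has sign +1, contributing +[[[[[b1, b6], b5], b3], b4], b2]
  word b1b6b5b4b2b3 has sign -1, contributing -[[[[[b1, b6], b5], b4], b2], b3]


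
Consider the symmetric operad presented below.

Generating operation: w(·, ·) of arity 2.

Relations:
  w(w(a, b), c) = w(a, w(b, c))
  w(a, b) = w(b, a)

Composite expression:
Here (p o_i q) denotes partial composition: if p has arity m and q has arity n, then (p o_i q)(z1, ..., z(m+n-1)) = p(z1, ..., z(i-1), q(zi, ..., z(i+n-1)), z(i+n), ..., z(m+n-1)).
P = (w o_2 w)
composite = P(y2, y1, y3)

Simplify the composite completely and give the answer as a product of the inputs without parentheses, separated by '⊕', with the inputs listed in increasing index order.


y1 ⊕ y2 ⊕ y3

Key point: w commutes, so take the y-inputs in any fixed order.
w(y1, y3) spells out as y1 ⊕ y3
w(y2, w(y1, y3)) spells out as y2 ⊕ y1 ⊕ y3
rearranged into index order: y1 ⊕ y2 ⊕ y3


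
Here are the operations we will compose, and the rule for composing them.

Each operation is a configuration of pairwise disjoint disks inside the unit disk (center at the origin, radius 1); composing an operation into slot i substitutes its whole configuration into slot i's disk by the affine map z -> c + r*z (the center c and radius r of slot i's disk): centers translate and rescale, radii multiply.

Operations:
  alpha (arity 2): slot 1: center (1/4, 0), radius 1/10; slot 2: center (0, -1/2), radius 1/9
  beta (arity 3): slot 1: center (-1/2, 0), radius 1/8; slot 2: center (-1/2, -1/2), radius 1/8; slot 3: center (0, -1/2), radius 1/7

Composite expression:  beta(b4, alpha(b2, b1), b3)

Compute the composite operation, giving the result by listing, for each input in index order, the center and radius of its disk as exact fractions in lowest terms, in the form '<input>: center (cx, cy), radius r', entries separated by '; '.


Only the slot chain above each b matters under beta; compose those maps.
for b4, the 1-step affine chain lands on center (-1/2, 0), radius 1/8
for b2, the 2-step affine chain lands on center (-15/32, -1/2), radius 1/80
for b1, the 2-step affine chain lands on center (-1/2, -9/16), radius 1/72
for b3, the 1-step affine chain lands on center (0, -1/2), radius 1/7

b1: center (-1/2, -9/16), radius 1/72; b2: center (-15/32, -1/2), radius 1/80; b3: center (0, -1/2), radius 1/7; b4: center (-1/2, 0), radius 1/8


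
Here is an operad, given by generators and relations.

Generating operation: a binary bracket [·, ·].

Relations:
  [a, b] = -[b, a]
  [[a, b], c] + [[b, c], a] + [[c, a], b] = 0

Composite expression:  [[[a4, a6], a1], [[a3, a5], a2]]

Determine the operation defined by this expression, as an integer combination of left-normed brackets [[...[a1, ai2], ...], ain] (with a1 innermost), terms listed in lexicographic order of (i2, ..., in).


In the tensor algebra, words opening a1 carry the a1-anchored form.
Composite bracket: [[[a4, a6], a1], [[a3, a5], a2]]
Under [a, b] = ab - ba we get 32 signed associative words (2^5 = 32).
Words beginning with a1 determine it all:
  the word a1a4a6a2a3a5 carries sign +1 and contributes +[[[[[a1, a4], a6], a2], a3], a5]
  the word a1a4a6a2a5a3 carries sign -1 and contributes -[[[[[a1, a4], a6], a2], a5], a3]
  the word a1a4a6a3a5a2 carries sign -1 and contributes -[[[[[a1, a4], a6], a3], a5], a2]
  the word a1a4a6a5a3a2 carries sign +1 and contributes +[[[[[a1, a4], a6], a5], a3], a2]
  the word a1a6a4a2a3a5 carries sign -1 and contributes -[[[[[a1, a6], a4], a2], a3], a5]
  the word a1a6a4a2a5a3 carries sign +1 and contributes +[[[[[a1, a6], a4], a2], a5], a3]
  the word a1a6a4a3a5a2 carries sign +1 and contributes +[[[[[a1, a6], a4], a3], a5], a2]
  the word a1a6a4a5a3a2 carries sign -1 and contributes -[[[[[a1, a6], a4], a5], a3], a2]

[[[[[a1, a4], a6], a2], a3], a5] - [[[[[a1, a4], a6], a2], a5], a3] - [[[[[a1, a4], a6], a3], a5], a2] + [[[[[a1, a4], a6], a5], a3], a2] - [[[[[a1, a6], a4], a2], a3], a5] + [[[[[a1, a6], a4], a2], a5], a3] + [[[[[a1, a6], a4], a3], a5], a2] - [[[[[a1, a6], a4], a5], a3], a2]


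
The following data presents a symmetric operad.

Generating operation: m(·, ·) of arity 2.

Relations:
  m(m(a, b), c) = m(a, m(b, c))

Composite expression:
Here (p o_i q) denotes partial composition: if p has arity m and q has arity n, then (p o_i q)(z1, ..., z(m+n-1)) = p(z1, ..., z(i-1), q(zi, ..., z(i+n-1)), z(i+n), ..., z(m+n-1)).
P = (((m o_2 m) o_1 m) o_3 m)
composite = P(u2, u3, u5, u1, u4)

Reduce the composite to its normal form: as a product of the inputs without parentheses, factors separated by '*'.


Every regrouping of m is equal, so read the u-inputs in written order.
m(u2, u3) reduces to u2 * u3
m(u5, u1) reduces to u5 * u1
m(m(u5, u1), u4) reduces to u5 * u1 * u4
m(m(u2, u3), m(m(u5, u1), u4)) reduces to u2 * u3 * u5 * u1 * u4

u2 * u3 * u5 * u1 * u4


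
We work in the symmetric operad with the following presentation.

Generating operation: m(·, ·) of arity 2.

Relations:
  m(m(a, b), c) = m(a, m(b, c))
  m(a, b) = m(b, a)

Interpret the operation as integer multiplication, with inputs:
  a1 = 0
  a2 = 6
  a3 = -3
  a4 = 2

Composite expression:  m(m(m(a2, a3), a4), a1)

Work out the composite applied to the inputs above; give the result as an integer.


m(a2, a3) = -18
m(m(a2, a3), a4) = -36
m(m(m(a2, a3), a4), a1) = 0

0


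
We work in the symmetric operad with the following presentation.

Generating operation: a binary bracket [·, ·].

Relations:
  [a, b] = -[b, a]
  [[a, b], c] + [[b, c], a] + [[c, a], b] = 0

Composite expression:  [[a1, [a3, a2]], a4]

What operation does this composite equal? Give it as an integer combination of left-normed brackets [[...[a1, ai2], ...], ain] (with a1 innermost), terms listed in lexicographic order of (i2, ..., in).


-[[[a1, a2], a3], a4] + [[[a1, a3], a2], a4]

Left-normed coefficients sit on the a1-initial expansion words.
Composite bracket: [[a1, [a3, a2]], a4]
Under [a, b] = ab - ba we get 8 signed associative words (2^3 = 8).
Only words starting with a1 matter:
  from a1a2a3a4, sign -1: term -[[[a1, a2], a3], a4]
  from a1a3a2a4, sign +1: term +[[[a1, a3], a2], a4]


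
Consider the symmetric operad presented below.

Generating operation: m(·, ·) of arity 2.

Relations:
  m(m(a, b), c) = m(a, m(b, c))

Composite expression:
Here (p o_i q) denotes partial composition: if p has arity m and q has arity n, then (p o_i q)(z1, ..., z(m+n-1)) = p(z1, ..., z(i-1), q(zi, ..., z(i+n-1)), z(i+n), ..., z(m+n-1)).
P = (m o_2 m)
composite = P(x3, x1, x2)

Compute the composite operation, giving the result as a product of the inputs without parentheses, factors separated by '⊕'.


The m-tree's shape is irrelevant; the x-reading-order decides.
m(x1, x2) flattens to x1 ⊕ x2
m(x3, m(x1, x2)) flattens to x3 ⊕ x1 ⊕ x2

x3 ⊕ x1 ⊕ x2


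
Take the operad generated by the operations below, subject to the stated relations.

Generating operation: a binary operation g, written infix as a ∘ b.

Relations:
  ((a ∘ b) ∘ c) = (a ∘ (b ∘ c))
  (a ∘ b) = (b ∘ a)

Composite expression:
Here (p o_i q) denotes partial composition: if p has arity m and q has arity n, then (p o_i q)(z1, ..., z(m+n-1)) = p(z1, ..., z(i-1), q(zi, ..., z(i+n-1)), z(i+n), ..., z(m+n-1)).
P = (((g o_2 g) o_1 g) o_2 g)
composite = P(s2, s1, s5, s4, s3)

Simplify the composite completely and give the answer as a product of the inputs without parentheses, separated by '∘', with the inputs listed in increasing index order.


s1 ∘ s2 ∘ s3 ∘ s4 ∘ s5

Both nesting and order wash out for g; what remains is which s's occur.
(s1 ∘ s5) collapses to s1 ∘ s5
(s2 ∘ (s1 ∘ s5)) collapses to s2 ∘ s1 ∘ s5
(s4 ∘ s3) collapses to s4 ∘ s3
((s2 ∘ (s1 ∘ s5)) ∘ (s4 ∘ s3)) collapses to s2 ∘ s1 ∘ s5 ∘ s4 ∘ s3
putting the inputs in ascending order: s1 ∘ s2 ∘ s3 ∘ s4 ∘ s5


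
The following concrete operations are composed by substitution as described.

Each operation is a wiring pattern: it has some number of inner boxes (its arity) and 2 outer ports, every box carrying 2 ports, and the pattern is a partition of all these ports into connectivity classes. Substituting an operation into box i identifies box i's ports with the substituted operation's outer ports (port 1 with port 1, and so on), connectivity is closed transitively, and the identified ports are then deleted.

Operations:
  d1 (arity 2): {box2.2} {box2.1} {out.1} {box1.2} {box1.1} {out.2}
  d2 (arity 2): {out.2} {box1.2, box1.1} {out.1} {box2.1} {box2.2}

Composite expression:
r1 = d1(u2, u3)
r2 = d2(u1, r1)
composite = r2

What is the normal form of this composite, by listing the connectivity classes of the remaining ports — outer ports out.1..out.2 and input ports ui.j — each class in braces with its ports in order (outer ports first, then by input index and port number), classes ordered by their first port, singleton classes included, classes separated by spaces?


After gluing at d2, chains via deleted ports link the u-ports.
stage d1: inputs (u2, u3), connectivity {out.1} {out.2} {u2.1} {u2.2} {u3.1} {u3.2}, out.j its boundary
stage d2: inputs (u1, u2, u3), connectivity {out.1} {out.2} {u1.1, u1.2} {u2.1} {u2.2} {u3.1} {u3.2}, out.j its boundary

{out.1} {out.2} {u1.1, u1.2} {u2.1} {u2.2} {u3.1} {u3.2}


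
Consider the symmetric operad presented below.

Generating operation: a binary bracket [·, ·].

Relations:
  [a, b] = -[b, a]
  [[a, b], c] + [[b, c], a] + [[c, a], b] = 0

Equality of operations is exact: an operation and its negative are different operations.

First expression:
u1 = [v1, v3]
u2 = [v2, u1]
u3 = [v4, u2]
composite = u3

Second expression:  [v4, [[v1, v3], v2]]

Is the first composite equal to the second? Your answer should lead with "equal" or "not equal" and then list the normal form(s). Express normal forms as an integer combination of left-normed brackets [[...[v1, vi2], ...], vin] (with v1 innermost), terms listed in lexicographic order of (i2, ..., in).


not equal — first [[[v1, v3], v2], v4], second -[[[v1, v3], v2], v4]

Reducing the first expression gives [[[v1, v3], v2], v4]
Reducing the second expression gives -[[[v1, v3], v2], v4]
Distinct normal forms: not equal.


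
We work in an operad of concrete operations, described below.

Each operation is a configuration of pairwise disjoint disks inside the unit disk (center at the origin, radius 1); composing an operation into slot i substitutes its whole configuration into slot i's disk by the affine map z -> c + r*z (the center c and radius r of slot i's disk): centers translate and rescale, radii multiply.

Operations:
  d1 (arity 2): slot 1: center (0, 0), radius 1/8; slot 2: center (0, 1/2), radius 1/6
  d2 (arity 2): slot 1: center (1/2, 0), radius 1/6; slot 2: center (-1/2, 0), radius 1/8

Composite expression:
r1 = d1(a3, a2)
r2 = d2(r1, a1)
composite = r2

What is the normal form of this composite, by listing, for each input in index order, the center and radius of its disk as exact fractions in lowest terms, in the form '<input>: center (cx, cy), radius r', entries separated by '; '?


a1: center (-1/2, 0), radius 1/8; a2: center (1/2, 1/12), radius 1/36; a3: center (1/2, 0), radius 1/48

Nesting under d2 composes maps z -> c + r*z down each a-path.
a3: after 2 affine steps, its disk has center (1/2, 0), radius 1/48
a2: after 2 affine steps, its disk has center (1/2, 1/12), radius 1/36
a1: after 1 affine step, its disk has center (-1/2, 0), radius 1/8


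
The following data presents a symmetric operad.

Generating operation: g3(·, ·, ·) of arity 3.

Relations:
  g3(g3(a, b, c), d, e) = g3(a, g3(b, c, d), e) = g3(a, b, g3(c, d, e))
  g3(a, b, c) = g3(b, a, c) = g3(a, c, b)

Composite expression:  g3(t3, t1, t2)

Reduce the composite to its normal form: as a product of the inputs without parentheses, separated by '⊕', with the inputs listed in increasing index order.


t1 ⊕ t2 ⊕ t3

Key point: g3 commutes, so take the t-inputs in any fixed order.
g3(t3, t1, t2) flattens to t3 ⊕ t1 ⊕ t2
reordering the factors by index: t1 ⊕ t2 ⊕ t3


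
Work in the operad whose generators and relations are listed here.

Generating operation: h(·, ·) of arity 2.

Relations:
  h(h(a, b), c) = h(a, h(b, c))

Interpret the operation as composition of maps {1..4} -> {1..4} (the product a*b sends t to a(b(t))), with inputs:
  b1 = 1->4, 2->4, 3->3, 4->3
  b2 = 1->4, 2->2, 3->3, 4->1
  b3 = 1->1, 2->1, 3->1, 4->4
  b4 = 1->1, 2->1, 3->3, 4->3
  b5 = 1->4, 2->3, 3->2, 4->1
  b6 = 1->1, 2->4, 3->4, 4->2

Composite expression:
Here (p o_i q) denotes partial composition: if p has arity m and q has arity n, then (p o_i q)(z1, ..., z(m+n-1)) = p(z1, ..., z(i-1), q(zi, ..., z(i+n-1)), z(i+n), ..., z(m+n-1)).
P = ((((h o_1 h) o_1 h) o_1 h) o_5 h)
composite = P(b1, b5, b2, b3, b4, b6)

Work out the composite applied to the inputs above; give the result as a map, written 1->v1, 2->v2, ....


h(b1, b5) = 1->3, 2->3, 3->4, 4->4
h(h(b1, b5), b2) = 1->4, 2->3, 3->4, 4->3
h(h(h(b1, b5), b2), b3) = 1->4, 2->4, 3->4, 4->3
h(b4, b6) = 1->1, 2->3, 3->3, 4->1
h(h(h(h(b1, b5), b2), b3), h(b4, b6)) = 1->4, 2->4, 3->4, 4->4

1->4, 2->4, 3->4, 4->4


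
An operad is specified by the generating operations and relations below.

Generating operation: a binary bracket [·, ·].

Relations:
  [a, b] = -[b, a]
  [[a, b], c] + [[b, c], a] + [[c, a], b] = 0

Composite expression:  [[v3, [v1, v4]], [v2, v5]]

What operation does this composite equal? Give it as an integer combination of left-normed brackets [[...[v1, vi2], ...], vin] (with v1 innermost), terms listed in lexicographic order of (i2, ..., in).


Antisymmetry and Jacobi reduce to v1-anchored left-normed brackets.
Composite bracket: [[v3, [v1, v4]], [v2, v5]]
Applying ab - ba throughout gives 16 signed words (2^4 = 16).
Collect the words opening with v1:
  word v1v4v3v2v5 has sign -1, contributing -[[[[v1, v4], v3], v2], v5]
  word v1v4v3v5v2 has sign +1, contributing +[[[[v1, v4], v3], v5], v2]

-[[[[v1, v4], v3], v2], v5] + [[[[v1, v4], v3], v5], v2]
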